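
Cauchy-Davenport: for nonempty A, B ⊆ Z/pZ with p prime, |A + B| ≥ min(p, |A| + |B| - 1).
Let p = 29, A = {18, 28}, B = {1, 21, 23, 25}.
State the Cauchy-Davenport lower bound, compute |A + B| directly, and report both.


Cauchy-Davenport: |A + B| ≥ min(p, |A| + |B| - 1) for A, B nonempty in Z/pZ.
|A| = 2, |B| = 4, p = 29.
CD lower bound = min(29, 2 + 4 - 1) = min(29, 5) = 5.
Compute A + B mod 29 directly:
a = 18: 18+1=19, 18+21=10, 18+23=12, 18+25=14
a = 28: 28+1=0, 28+21=20, 28+23=22, 28+25=24
A + B = {0, 10, 12, 14, 19, 20, 22, 24}, so |A + B| = 8.
Verify: 8 ≥ 5? Yes ✓.

CD lower bound = 5, actual |A + B| = 8.


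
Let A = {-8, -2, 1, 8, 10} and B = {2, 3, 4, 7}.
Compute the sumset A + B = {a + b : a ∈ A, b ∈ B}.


A + B = {a + b : a ∈ A, b ∈ B}.
Enumerate all |A|·|B| = 5·4 = 20 pairs (a, b) and collect distinct sums.
a = -8: -8+2=-6, -8+3=-5, -8+4=-4, -8+7=-1
a = -2: -2+2=0, -2+3=1, -2+4=2, -2+7=5
a = 1: 1+2=3, 1+3=4, 1+4=5, 1+7=8
a = 8: 8+2=10, 8+3=11, 8+4=12, 8+7=15
a = 10: 10+2=12, 10+3=13, 10+4=14, 10+7=17
Collecting distinct sums: A + B = {-6, -5, -4, -1, 0, 1, 2, 3, 4, 5, 8, 10, 11, 12, 13, 14, 15, 17}
|A + B| = 18

A + B = {-6, -5, -4, -1, 0, 1, 2, 3, 4, 5, 8, 10, 11, 12, 13, 14, 15, 17}


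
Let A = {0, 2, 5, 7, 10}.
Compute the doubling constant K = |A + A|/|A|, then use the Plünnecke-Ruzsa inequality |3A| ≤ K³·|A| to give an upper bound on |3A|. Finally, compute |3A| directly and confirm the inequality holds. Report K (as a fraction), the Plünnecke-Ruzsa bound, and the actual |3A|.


|A| = 5.
Step 1: Compute A + A by enumerating all 25 pairs.
A + A = {0, 2, 4, 5, 7, 9, 10, 12, 14, 15, 17, 20}, so |A + A| = 12.
Step 2: Doubling constant K = |A + A|/|A| = 12/5 = 12/5 ≈ 2.4000.
Step 3: Plünnecke-Ruzsa gives |3A| ≤ K³·|A| = (2.4000)³ · 5 ≈ 69.1200.
Step 4: Compute 3A = A + A + A directly by enumerating all triples (a,b,c) ∈ A³; |3A| = 22.
Step 5: Check 22 ≤ 69.1200? Yes ✓.

K = 12/5, Plünnecke-Ruzsa bound K³|A| ≈ 69.1200, |3A| = 22, inequality holds.


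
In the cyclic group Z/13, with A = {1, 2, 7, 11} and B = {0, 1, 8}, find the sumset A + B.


Work in Z/13Z: reduce every sum a + b modulo 13.
Enumerate all 12 pairs:
a = 1: 1+0=1, 1+1=2, 1+8=9
a = 2: 2+0=2, 2+1=3, 2+8=10
a = 7: 7+0=7, 7+1=8, 7+8=2
a = 11: 11+0=11, 11+1=12, 11+8=6
Distinct residues collected: {1, 2, 3, 6, 7, 8, 9, 10, 11, 12}
|A + B| = 10 (out of 13 total residues).

A + B = {1, 2, 3, 6, 7, 8, 9, 10, 11, 12}


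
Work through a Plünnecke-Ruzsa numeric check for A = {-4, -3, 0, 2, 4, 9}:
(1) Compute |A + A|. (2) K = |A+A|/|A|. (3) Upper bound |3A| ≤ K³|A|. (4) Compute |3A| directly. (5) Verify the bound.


|A| = 6.
Step 1: Compute A + A by enumerating all 36 pairs.
A + A = {-8, -7, -6, -4, -3, -2, -1, 0, 1, 2, 4, 5, 6, 8, 9, 11, 13, 18}, so |A + A| = 18.
Step 2: Doubling constant K = |A + A|/|A| = 18/6 = 18/6 ≈ 3.0000.
Step 3: Plünnecke-Ruzsa gives |3A| ≤ K³·|A| = (3.0000)³ · 6 ≈ 162.0000.
Step 4: Compute 3A = A + A + A directly by enumerating all triples (a,b,c) ∈ A³; |3A| = 33.
Step 5: Check 33 ≤ 162.0000? Yes ✓.

K = 18/6, Plünnecke-Ruzsa bound K³|A| ≈ 162.0000, |3A| = 33, inequality holds.


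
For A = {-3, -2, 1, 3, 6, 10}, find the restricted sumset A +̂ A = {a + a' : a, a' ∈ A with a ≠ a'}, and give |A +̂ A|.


Restricted sumset: A +̂ A = {a + a' : a ∈ A, a' ∈ A, a ≠ a'}.
Equivalently, take A + A and drop any sum 2a that is achievable ONLY as a + a for a ∈ A (i.e. sums representable only with equal summands).
Enumerate pairs (a, a') with a < a' (symmetric, so each unordered pair gives one sum; this covers all a ≠ a'):
  -3 + -2 = -5
  -3 + 1 = -2
  -3 + 3 = 0
  -3 + 6 = 3
  -3 + 10 = 7
  -2 + 1 = -1
  -2 + 3 = 1
  -2 + 6 = 4
  -2 + 10 = 8
  1 + 3 = 4
  1 + 6 = 7
  1 + 10 = 11
  3 + 6 = 9
  3 + 10 = 13
  6 + 10 = 16
Collected distinct sums: {-5, -2, -1, 0, 1, 3, 4, 7, 8, 9, 11, 13, 16}
|A +̂ A| = 13
(Reference bound: |A +̂ A| ≥ 2|A| - 3 for |A| ≥ 2, with |A| = 6 giving ≥ 9.)

|A +̂ A| = 13


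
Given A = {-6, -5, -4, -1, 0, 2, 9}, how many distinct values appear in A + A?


A + A = {a + a' : a, a' ∈ A}; |A| = 7.
General bounds: 2|A| - 1 ≤ |A + A| ≤ |A|(|A|+1)/2, i.e. 13 ≤ |A + A| ≤ 28.
Lower bound 2|A|-1 is attained iff A is an arithmetic progression.
Enumerate sums a + a' for a ≤ a' (symmetric, so this suffices):
a = -6: -6+-6=-12, -6+-5=-11, -6+-4=-10, -6+-1=-7, -6+0=-6, -6+2=-4, -6+9=3
a = -5: -5+-5=-10, -5+-4=-9, -5+-1=-6, -5+0=-5, -5+2=-3, -5+9=4
a = -4: -4+-4=-8, -4+-1=-5, -4+0=-4, -4+2=-2, -4+9=5
a = -1: -1+-1=-2, -1+0=-1, -1+2=1, -1+9=8
a = 0: 0+0=0, 0+2=2, 0+9=9
a = 2: 2+2=4, 2+9=11
a = 9: 9+9=18
Distinct sums: {-12, -11, -10, -9, -8, -7, -6, -5, -4, -3, -2, -1, 0, 1, 2, 3, 4, 5, 8, 9, 11, 18}
|A + A| = 22

|A + A| = 22


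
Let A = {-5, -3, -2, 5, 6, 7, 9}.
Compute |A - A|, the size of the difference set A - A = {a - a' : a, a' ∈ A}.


A - A = {a - a' : a, a' ∈ A}; |A| = 7.
Bounds: 2|A|-1 ≤ |A - A| ≤ |A|² - |A| + 1, i.e. 13 ≤ |A - A| ≤ 43.
Note: 0 ∈ A - A always (from a - a). The set is symmetric: if d ∈ A - A then -d ∈ A - A.
Enumerate nonzero differences d = a - a' with a > a' (then include -d):
Positive differences: {1, 2, 3, 4, 7, 8, 9, 10, 11, 12, 14}
Full difference set: {0} ∪ (positive diffs) ∪ (negative diffs).
|A - A| = 1 + 2·11 = 23 (matches direct enumeration: 23).

|A - A| = 23


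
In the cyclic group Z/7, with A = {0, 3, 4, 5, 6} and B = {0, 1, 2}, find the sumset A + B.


Work in Z/7Z: reduce every sum a + b modulo 7.
Enumerate all 15 pairs:
a = 0: 0+0=0, 0+1=1, 0+2=2
a = 3: 3+0=3, 3+1=4, 3+2=5
a = 4: 4+0=4, 4+1=5, 4+2=6
a = 5: 5+0=5, 5+1=6, 5+2=0
a = 6: 6+0=6, 6+1=0, 6+2=1
Distinct residues collected: {0, 1, 2, 3, 4, 5, 6}
|A + B| = 7 (out of 7 total residues).

A + B = {0, 1, 2, 3, 4, 5, 6}


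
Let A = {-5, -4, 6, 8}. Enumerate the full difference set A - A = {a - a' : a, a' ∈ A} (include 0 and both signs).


A - A = {a - a' : a, a' ∈ A}.
Compute a - a' for each ordered pair (a, a'):
a = -5: -5--5=0, -5--4=-1, -5-6=-11, -5-8=-13
a = -4: -4--5=1, -4--4=0, -4-6=-10, -4-8=-12
a = 6: 6--5=11, 6--4=10, 6-6=0, 6-8=-2
a = 8: 8--5=13, 8--4=12, 8-6=2, 8-8=0
Collecting distinct values (and noting 0 appears from a-a):
A - A = {-13, -12, -11, -10, -2, -1, 0, 1, 2, 10, 11, 12, 13}
|A - A| = 13

A - A = {-13, -12, -11, -10, -2, -1, 0, 1, 2, 10, 11, 12, 13}


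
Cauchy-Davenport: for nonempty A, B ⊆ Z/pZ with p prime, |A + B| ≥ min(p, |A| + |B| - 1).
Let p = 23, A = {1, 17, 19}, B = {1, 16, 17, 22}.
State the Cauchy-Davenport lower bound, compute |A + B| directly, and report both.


Cauchy-Davenport: |A + B| ≥ min(p, |A| + |B| - 1) for A, B nonempty in Z/pZ.
|A| = 3, |B| = 4, p = 23.
CD lower bound = min(23, 3 + 4 - 1) = min(23, 6) = 6.
Compute A + B mod 23 directly:
a = 1: 1+1=2, 1+16=17, 1+17=18, 1+22=0
a = 17: 17+1=18, 17+16=10, 17+17=11, 17+22=16
a = 19: 19+1=20, 19+16=12, 19+17=13, 19+22=18
A + B = {0, 2, 10, 11, 12, 13, 16, 17, 18, 20}, so |A + B| = 10.
Verify: 10 ≥ 6? Yes ✓.

CD lower bound = 6, actual |A + B| = 10.


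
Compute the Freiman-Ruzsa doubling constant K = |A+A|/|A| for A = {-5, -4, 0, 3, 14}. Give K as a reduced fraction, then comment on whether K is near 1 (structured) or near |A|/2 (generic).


|A| = 5.
Compute A + A by enumerating all 25 pairs.
A + A = {-10, -9, -8, -5, -4, -2, -1, 0, 3, 6, 9, 10, 14, 17, 28}, so |A + A| = 15.
K = |A + A| / |A| = 15/5 = 3/1 ≈ 3.0000.
Reference: AP of size 5 gives K = 9/5 ≈ 1.8000; a fully generic set of size 5 gives K ≈ 3.0000.

|A| = 5, |A + A| = 15, K = 15/5 = 3/1.


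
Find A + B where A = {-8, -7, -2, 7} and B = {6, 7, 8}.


A + B = {a + b : a ∈ A, b ∈ B}.
Enumerate all |A|·|B| = 4·3 = 12 pairs (a, b) and collect distinct sums.
a = -8: -8+6=-2, -8+7=-1, -8+8=0
a = -7: -7+6=-1, -7+7=0, -7+8=1
a = -2: -2+6=4, -2+7=5, -2+8=6
a = 7: 7+6=13, 7+7=14, 7+8=15
Collecting distinct sums: A + B = {-2, -1, 0, 1, 4, 5, 6, 13, 14, 15}
|A + B| = 10

A + B = {-2, -1, 0, 1, 4, 5, 6, 13, 14, 15}


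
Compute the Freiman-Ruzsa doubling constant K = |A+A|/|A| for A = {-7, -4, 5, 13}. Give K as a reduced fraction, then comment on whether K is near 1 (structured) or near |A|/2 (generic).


|A| = 4.
Compute A + A by enumerating all 16 pairs.
A + A = {-14, -11, -8, -2, 1, 6, 9, 10, 18, 26}, so |A + A| = 10.
K = |A + A| / |A| = 10/4 = 5/2 ≈ 2.5000.
Reference: AP of size 4 gives K = 7/4 ≈ 1.7500; a fully generic set of size 4 gives K ≈ 2.5000.

|A| = 4, |A + A| = 10, K = 10/4 = 5/2.


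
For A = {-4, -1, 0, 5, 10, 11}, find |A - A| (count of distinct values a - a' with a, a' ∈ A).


A - A = {a - a' : a, a' ∈ A}; |A| = 6.
Bounds: 2|A|-1 ≤ |A - A| ≤ |A|² - |A| + 1, i.e. 11 ≤ |A - A| ≤ 31.
Note: 0 ∈ A - A always (from a - a). The set is symmetric: if d ∈ A - A then -d ∈ A - A.
Enumerate nonzero differences d = a - a' with a > a' (then include -d):
Positive differences: {1, 3, 4, 5, 6, 9, 10, 11, 12, 14, 15}
Full difference set: {0} ∪ (positive diffs) ∪ (negative diffs).
|A - A| = 1 + 2·11 = 23 (matches direct enumeration: 23).

|A - A| = 23


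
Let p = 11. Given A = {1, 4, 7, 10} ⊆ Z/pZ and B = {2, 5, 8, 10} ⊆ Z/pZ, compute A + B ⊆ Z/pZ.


Work in Z/11Z: reduce every sum a + b modulo 11.
Enumerate all 16 pairs:
a = 1: 1+2=3, 1+5=6, 1+8=9, 1+10=0
a = 4: 4+2=6, 4+5=9, 4+8=1, 4+10=3
a = 7: 7+2=9, 7+5=1, 7+8=4, 7+10=6
a = 10: 10+2=1, 10+5=4, 10+8=7, 10+10=9
Distinct residues collected: {0, 1, 3, 4, 6, 7, 9}
|A + B| = 7 (out of 11 total residues).

A + B = {0, 1, 3, 4, 6, 7, 9}


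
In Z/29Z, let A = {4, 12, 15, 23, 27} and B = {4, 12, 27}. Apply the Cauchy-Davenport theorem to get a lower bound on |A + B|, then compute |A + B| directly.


Cauchy-Davenport: |A + B| ≥ min(p, |A| + |B| - 1) for A, B nonempty in Z/pZ.
|A| = 5, |B| = 3, p = 29.
CD lower bound = min(29, 5 + 3 - 1) = min(29, 7) = 7.
Compute A + B mod 29 directly:
a = 4: 4+4=8, 4+12=16, 4+27=2
a = 12: 12+4=16, 12+12=24, 12+27=10
a = 15: 15+4=19, 15+12=27, 15+27=13
a = 23: 23+4=27, 23+12=6, 23+27=21
a = 27: 27+4=2, 27+12=10, 27+27=25
A + B = {2, 6, 8, 10, 13, 16, 19, 21, 24, 25, 27}, so |A + B| = 11.
Verify: 11 ≥ 7? Yes ✓.

CD lower bound = 7, actual |A + B| = 11.


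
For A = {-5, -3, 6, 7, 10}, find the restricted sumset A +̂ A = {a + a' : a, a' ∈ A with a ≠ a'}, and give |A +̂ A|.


Restricted sumset: A +̂ A = {a + a' : a ∈ A, a' ∈ A, a ≠ a'}.
Equivalently, take A + A and drop any sum 2a that is achievable ONLY as a + a for a ∈ A (i.e. sums representable only with equal summands).
Enumerate pairs (a, a') with a < a' (symmetric, so each unordered pair gives one sum; this covers all a ≠ a'):
  -5 + -3 = -8
  -5 + 6 = 1
  -5 + 7 = 2
  -5 + 10 = 5
  -3 + 6 = 3
  -3 + 7 = 4
  -3 + 10 = 7
  6 + 7 = 13
  6 + 10 = 16
  7 + 10 = 17
Collected distinct sums: {-8, 1, 2, 3, 4, 5, 7, 13, 16, 17}
|A +̂ A| = 10
(Reference bound: |A +̂ A| ≥ 2|A| - 3 for |A| ≥ 2, with |A| = 5 giving ≥ 7.)

|A +̂ A| = 10


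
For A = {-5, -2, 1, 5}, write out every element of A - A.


A - A = {a - a' : a, a' ∈ A}.
Compute a - a' for each ordered pair (a, a'):
a = -5: -5--5=0, -5--2=-3, -5-1=-6, -5-5=-10
a = -2: -2--5=3, -2--2=0, -2-1=-3, -2-5=-7
a = 1: 1--5=6, 1--2=3, 1-1=0, 1-5=-4
a = 5: 5--5=10, 5--2=7, 5-1=4, 5-5=0
Collecting distinct values (and noting 0 appears from a-a):
A - A = {-10, -7, -6, -4, -3, 0, 3, 4, 6, 7, 10}
|A - A| = 11

A - A = {-10, -7, -6, -4, -3, 0, 3, 4, 6, 7, 10}


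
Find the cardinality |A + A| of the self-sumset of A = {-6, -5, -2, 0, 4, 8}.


A + A = {a + a' : a, a' ∈ A}; |A| = 6.
General bounds: 2|A| - 1 ≤ |A + A| ≤ |A|(|A|+1)/2, i.e. 11 ≤ |A + A| ≤ 21.
Lower bound 2|A|-1 is attained iff A is an arithmetic progression.
Enumerate sums a + a' for a ≤ a' (symmetric, so this suffices):
a = -6: -6+-6=-12, -6+-5=-11, -6+-2=-8, -6+0=-6, -6+4=-2, -6+8=2
a = -5: -5+-5=-10, -5+-2=-7, -5+0=-5, -5+4=-1, -5+8=3
a = -2: -2+-2=-4, -2+0=-2, -2+4=2, -2+8=6
a = 0: 0+0=0, 0+4=4, 0+8=8
a = 4: 4+4=8, 4+8=12
a = 8: 8+8=16
Distinct sums: {-12, -11, -10, -8, -7, -6, -5, -4, -2, -1, 0, 2, 3, 4, 6, 8, 12, 16}
|A + A| = 18

|A + A| = 18


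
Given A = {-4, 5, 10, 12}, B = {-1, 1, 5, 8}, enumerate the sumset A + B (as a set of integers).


A + B = {a + b : a ∈ A, b ∈ B}.
Enumerate all |A|·|B| = 4·4 = 16 pairs (a, b) and collect distinct sums.
a = -4: -4+-1=-5, -4+1=-3, -4+5=1, -4+8=4
a = 5: 5+-1=4, 5+1=6, 5+5=10, 5+8=13
a = 10: 10+-1=9, 10+1=11, 10+5=15, 10+8=18
a = 12: 12+-1=11, 12+1=13, 12+5=17, 12+8=20
Collecting distinct sums: A + B = {-5, -3, 1, 4, 6, 9, 10, 11, 13, 15, 17, 18, 20}
|A + B| = 13

A + B = {-5, -3, 1, 4, 6, 9, 10, 11, 13, 15, 17, 18, 20}


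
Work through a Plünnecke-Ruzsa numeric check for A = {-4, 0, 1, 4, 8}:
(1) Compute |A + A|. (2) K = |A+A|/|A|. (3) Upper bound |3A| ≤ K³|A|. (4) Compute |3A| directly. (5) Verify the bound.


|A| = 5.
Step 1: Compute A + A by enumerating all 25 pairs.
A + A = {-8, -4, -3, 0, 1, 2, 4, 5, 8, 9, 12, 16}, so |A + A| = 12.
Step 2: Doubling constant K = |A + A|/|A| = 12/5 = 12/5 ≈ 2.4000.
Step 3: Plünnecke-Ruzsa gives |3A| ≤ K³·|A| = (2.4000)³ · 5 ≈ 69.1200.
Step 4: Compute 3A = A + A + A directly by enumerating all triples (a,b,c) ∈ A³; |3A| = 22.
Step 5: Check 22 ≤ 69.1200? Yes ✓.

K = 12/5, Plünnecke-Ruzsa bound K³|A| ≈ 69.1200, |3A| = 22, inequality holds.


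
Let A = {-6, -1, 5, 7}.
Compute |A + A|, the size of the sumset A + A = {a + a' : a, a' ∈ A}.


A + A = {a + a' : a, a' ∈ A}; |A| = 4.
General bounds: 2|A| - 1 ≤ |A + A| ≤ |A|(|A|+1)/2, i.e. 7 ≤ |A + A| ≤ 10.
Lower bound 2|A|-1 is attained iff A is an arithmetic progression.
Enumerate sums a + a' for a ≤ a' (symmetric, so this suffices):
a = -6: -6+-6=-12, -6+-1=-7, -6+5=-1, -6+7=1
a = -1: -1+-1=-2, -1+5=4, -1+7=6
a = 5: 5+5=10, 5+7=12
a = 7: 7+7=14
Distinct sums: {-12, -7, -2, -1, 1, 4, 6, 10, 12, 14}
|A + A| = 10

|A + A| = 10


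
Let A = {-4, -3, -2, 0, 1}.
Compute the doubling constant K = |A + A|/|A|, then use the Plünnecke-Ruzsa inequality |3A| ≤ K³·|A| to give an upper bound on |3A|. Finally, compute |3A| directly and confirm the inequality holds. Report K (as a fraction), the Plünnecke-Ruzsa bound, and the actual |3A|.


|A| = 5.
Step 1: Compute A + A by enumerating all 25 pairs.
A + A = {-8, -7, -6, -5, -4, -3, -2, -1, 0, 1, 2}, so |A + A| = 11.
Step 2: Doubling constant K = |A + A|/|A| = 11/5 = 11/5 ≈ 2.2000.
Step 3: Plünnecke-Ruzsa gives |3A| ≤ K³·|A| = (2.2000)³ · 5 ≈ 53.2400.
Step 4: Compute 3A = A + A + A directly by enumerating all triples (a,b,c) ∈ A³; |3A| = 16.
Step 5: Check 16 ≤ 53.2400? Yes ✓.

K = 11/5, Plünnecke-Ruzsa bound K³|A| ≈ 53.2400, |3A| = 16, inequality holds.


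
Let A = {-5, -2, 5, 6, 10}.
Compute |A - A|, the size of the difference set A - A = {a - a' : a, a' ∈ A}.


A - A = {a - a' : a, a' ∈ A}; |A| = 5.
Bounds: 2|A|-1 ≤ |A - A| ≤ |A|² - |A| + 1, i.e. 9 ≤ |A - A| ≤ 21.
Note: 0 ∈ A - A always (from a - a). The set is symmetric: if d ∈ A - A then -d ∈ A - A.
Enumerate nonzero differences d = a - a' with a > a' (then include -d):
Positive differences: {1, 3, 4, 5, 7, 8, 10, 11, 12, 15}
Full difference set: {0} ∪ (positive diffs) ∪ (negative diffs).
|A - A| = 1 + 2·10 = 21 (matches direct enumeration: 21).

|A - A| = 21


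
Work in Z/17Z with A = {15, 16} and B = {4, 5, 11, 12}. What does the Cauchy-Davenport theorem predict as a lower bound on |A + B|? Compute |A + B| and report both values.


Cauchy-Davenport: |A + B| ≥ min(p, |A| + |B| - 1) for A, B nonempty in Z/pZ.
|A| = 2, |B| = 4, p = 17.
CD lower bound = min(17, 2 + 4 - 1) = min(17, 5) = 5.
Compute A + B mod 17 directly:
a = 15: 15+4=2, 15+5=3, 15+11=9, 15+12=10
a = 16: 16+4=3, 16+5=4, 16+11=10, 16+12=11
A + B = {2, 3, 4, 9, 10, 11}, so |A + B| = 6.
Verify: 6 ≥ 5? Yes ✓.

CD lower bound = 5, actual |A + B| = 6.


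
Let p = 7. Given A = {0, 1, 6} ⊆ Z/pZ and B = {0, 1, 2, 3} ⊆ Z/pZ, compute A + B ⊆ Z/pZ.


Work in Z/7Z: reduce every sum a + b modulo 7.
Enumerate all 12 pairs:
a = 0: 0+0=0, 0+1=1, 0+2=2, 0+3=3
a = 1: 1+0=1, 1+1=2, 1+2=3, 1+3=4
a = 6: 6+0=6, 6+1=0, 6+2=1, 6+3=2
Distinct residues collected: {0, 1, 2, 3, 4, 6}
|A + B| = 6 (out of 7 total residues).

A + B = {0, 1, 2, 3, 4, 6}


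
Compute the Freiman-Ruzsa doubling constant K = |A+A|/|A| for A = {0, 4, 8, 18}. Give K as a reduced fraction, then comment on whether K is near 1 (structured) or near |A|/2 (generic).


|A| = 4.
Compute A + A by enumerating all 16 pairs.
A + A = {0, 4, 8, 12, 16, 18, 22, 26, 36}, so |A + A| = 9.
K = |A + A| / |A| = 9/4 (already in lowest terms) ≈ 2.2500.
Reference: AP of size 4 gives K = 7/4 ≈ 1.7500; a fully generic set of size 4 gives K ≈ 2.5000.

|A| = 4, |A + A| = 9, K = 9/4.


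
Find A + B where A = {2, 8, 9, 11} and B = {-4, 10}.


A + B = {a + b : a ∈ A, b ∈ B}.
Enumerate all |A|·|B| = 4·2 = 8 pairs (a, b) and collect distinct sums.
a = 2: 2+-4=-2, 2+10=12
a = 8: 8+-4=4, 8+10=18
a = 9: 9+-4=5, 9+10=19
a = 11: 11+-4=7, 11+10=21
Collecting distinct sums: A + B = {-2, 4, 5, 7, 12, 18, 19, 21}
|A + B| = 8

A + B = {-2, 4, 5, 7, 12, 18, 19, 21}


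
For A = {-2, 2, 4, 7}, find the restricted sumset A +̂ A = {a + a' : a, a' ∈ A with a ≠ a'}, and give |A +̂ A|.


Restricted sumset: A +̂ A = {a + a' : a ∈ A, a' ∈ A, a ≠ a'}.
Equivalently, take A + A and drop any sum 2a that is achievable ONLY as a + a for a ∈ A (i.e. sums representable only with equal summands).
Enumerate pairs (a, a') with a < a' (symmetric, so each unordered pair gives one sum; this covers all a ≠ a'):
  -2 + 2 = 0
  -2 + 4 = 2
  -2 + 7 = 5
  2 + 4 = 6
  2 + 7 = 9
  4 + 7 = 11
Collected distinct sums: {0, 2, 5, 6, 9, 11}
|A +̂ A| = 6
(Reference bound: |A +̂ A| ≥ 2|A| - 3 for |A| ≥ 2, with |A| = 4 giving ≥ 5.)

|A +̂ A| = 6


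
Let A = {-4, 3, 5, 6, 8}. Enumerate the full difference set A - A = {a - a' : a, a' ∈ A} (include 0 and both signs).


A - A = {a - a' : a, a' ∈ A}.
Compute a - a' for each ordered pair (a, a'):
a = -4: -4--4=0, -4-3=-7, -4-5=-9, -4-6=-10, -4-8=-12
a = 3: 3--4=7, 3-3=0, 3-5=-2, 3-6=-3, 3-8=-5
a = 5: 5--4=9, 5-3=2, 5-5=0, 5-6=-1, 5-8=-3
a = 6: 6--4=10, 6-3=3, 6-5=1, 6-6=0, 6-8=-2
a = 8: 8--4=12, 8-3=5, 8-5=3, 8-6=2, 8-8=0
Collecting distinct values (and noting 0 appears from a-a):
A - A = {-12, -10, -9, -7, -5, -3, -2, -1, 0, 1, 2, 3, 5, 7, 9, 10, 12}
|A - A| = 17

A - A = {-12, -10, -9, -7, -5, -3, -2, -1, 0, 1, 2, 3, 5, 7, 9, 10, 12}


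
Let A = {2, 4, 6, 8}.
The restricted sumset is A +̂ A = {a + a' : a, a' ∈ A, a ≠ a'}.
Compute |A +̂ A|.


Restricted sumset: A +̂ A = {a + a' : a ∈ A, a' ∈ A, a ≠ a'}.
Equivalently, take A + A and drop any sum 2a that is achievable ONLY as a + a for a ∈ A (i.e. sums representable only with equal summands).
Enumerate pairs (a, a') with a < a' (symmetric, so each unordered pair gives one sum; this covers all a ≠ a'):
  2 + 4 = 6
  2 + 6 = 8
  2 + 8 = 10
  4 + 6 = 10
  4 + 8 = 12
  6 + 8 = 14
Collected distinct sums: {6, 8, 10, 12, 14}
|A +̂ A| = 5
(Reference bound: |A +̂ A| ≥ 2|A| - 3 for |A| ≥ 2, with |A| = 4 giving ≥ 5.)

|A +̂ A| = 5


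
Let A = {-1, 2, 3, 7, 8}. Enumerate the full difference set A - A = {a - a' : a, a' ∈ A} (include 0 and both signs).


A - A = {a - a' : a, a' ∈ A}.
Compute a - a' for each ordered pair (a, a'):
a = -1: -1--1=0, -1-2=-3, -1-3=-4, -1-7=-8, -1-8=-9
a = 2: 2--1=3, 2-2=0, 2-3=-1, 2-7=-5, 2-8=-6
a = 3: 3--1=4, 3-2=1, 3-3=0, 3-7=-4, 3-8=-5
a = 7: 7--1=8, 7-2=5, 7-3=4, 7-7=0, 7-8=-1
a = 8: 8--1=9, 8-2=6, 8-3=5, 8-7=1, 8-8=0
Collecting distinct values (and noting 0 appears from a-a):
A - A = {-9, -8, -6, -5, -4, -3, -1, 0, 1, 3, 4, 5, 6, 8, 9}
|A - A| = 15

A - A = {-9, -8, -6, -5, -4, -3, -1, 0, 1, 3, 4, 5, 6, 8, 9}


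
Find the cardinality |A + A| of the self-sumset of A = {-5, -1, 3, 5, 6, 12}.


A + A = {a + a' : a, a' ∈ A}; |A| = 6.
General bounds: 2|A| - 1 ≤ |A + A| ≤ |A|(|A|+1)/2, i.e. 11 ≤ |A + A| ≤ 21.
Lower bound 2|A|-1 is attained iff A is an arithmetic progression.
Enumerate sums a + a' for a ≤ a' (symmetric, so this suffices):
a = -5: -5+-5=-10, -5+-1=-6, -5+3=-2, -5+5=0, -5+6=1, -5+12=7
a = -1: -1+-1=-2, -1+3=2, -1+5=4, -1+6=5, -1+12=11
a = 3: 3+3=6, 3+5=8, 3+6=9, 3+12=15
a = 5: 5+5=10, 5+6=11, 5+12=17
a = 6: 6+6=12, 6+12=18
a = 12: 12+12=24
Distinct sums: {-10, -6, -2, 0, 1, 2, 4, 5, 6, 7, 8, 9, 10, 11, 12, 15, 17, 18, 24}
|A + A| = 19

|A + A| = 19


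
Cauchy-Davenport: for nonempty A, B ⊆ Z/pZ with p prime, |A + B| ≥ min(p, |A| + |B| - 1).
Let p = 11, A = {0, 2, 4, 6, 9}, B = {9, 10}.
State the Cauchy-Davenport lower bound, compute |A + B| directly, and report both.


Cauchy-Davenport: |A + B| ≥ min(p, |A| + |B| - 1) for A, B nonempty in Z/pZ.
|A| = 5, |B| = 2, p = 11.
CD lower bound = min(11, 5 + 2 - 1) = min(11, 6) = 6.
Compute A + B mod 11 directly:
a = 0: 0+9=9, 0+10=10
a = 2: 2+9=0, 2+10=1
a = 4: 4+9=2, 4+10=3
a = 6: 6+9=4, 6+10=5
a = 9: 9+9=7, 9+10=8
A + B = {0, 1, 2, 3, 4, 5, 7, 8, 9, 10}, so |A + B| = 10.
Verify: 10 ≥ 6? Yes ✓.

CD lower bound = 6, actual |A + B| = 10.


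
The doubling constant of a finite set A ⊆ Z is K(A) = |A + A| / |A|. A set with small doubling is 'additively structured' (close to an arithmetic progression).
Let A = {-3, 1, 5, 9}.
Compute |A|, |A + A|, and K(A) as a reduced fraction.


|A| = 4.
Compute A + A by enumerating all 16 pairs.
A + A = {-6, -2, 2, 6, 10, 14, 18}, so |A + A| = 7.
K = |A + A| / |A| = 7/4 (already in lowest terms) ≈ 1.7500.
Reference: AP of size 4 gives K = 7/4 ≈ 1.7500; a fully generic set of size 4 gives K ≈ 2.5000.

|A| = 4, |A + A| = 7, K = 7/4.


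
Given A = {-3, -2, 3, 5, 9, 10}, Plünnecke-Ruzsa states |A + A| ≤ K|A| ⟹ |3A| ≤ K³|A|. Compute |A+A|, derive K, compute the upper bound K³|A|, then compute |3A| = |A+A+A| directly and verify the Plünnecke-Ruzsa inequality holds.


|A| = 6.
Step 1: Compute A + A by enumerating all 36 pairs.
A + A = {-6, -5, -4, 0, 1, 2, 3, 6, 7, 8, 10, 12, 13, 14, 15, 18, 19, 20}, so |A + A| = 18.
Step 2: Doubling constant K = |A + A|/|A| = 18/6 = 18/6 ≈ 3.0000.
Step 3: Plünnecke-Ruzsa gives |3A| ≤ K³·|A| = (3.0000)³ · 6 ≈ 162.0000.
Step 4: Compute 3A = A + A + A directly by enumerating all triples (a,b,c) ∈ A³; |3A| = 35.
Step 5: Check 35 ≤ 162.0000? Yes ✓.

K = 18/6, Plünnecke-Ruzsa bound K³|A| ≈ 162.0000, |3A| = 35, inequality holds.


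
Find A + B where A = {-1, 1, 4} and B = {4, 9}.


A + B = {a + b : a ∈ A, b ∈ B}.
Enumerate all |A|·|B| = 3·2 = 6 pairs (a, b) and collect distinct sums.
a = -1: -1+4=3, -1+9=8
a = 1: 1+4=5, 1+9=10
a = 4: 4+4=8, 4+9=13
Collecting distinct sums: A + B = {3, 5, 8, 10, 13}
|A + B| = 5

A + B = {3, 5, 8, 10, 13}


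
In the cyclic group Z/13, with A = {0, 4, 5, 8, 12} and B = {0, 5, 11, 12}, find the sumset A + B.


Work in Z/13Z: reduce every sum a + b modulo 13.
Enumerate all 20 pairs:
a = 0: 0+0=0, 0+5=5, 0+11=11, 0+12=12
a = 4: 4+0=4, 4+5=9, 4+11=2, 4+12=3
a = 5: 5+0=5, 5+5=10, 5+11=3, 5+12=4
a = 8: 8+0=8, 8+5=0, 8+11=6, 8+12=7
a = 12: 12+0=12, 12+5=4, 12+11=10, 12+12=11
Distinct residues collected: {0, 2, 3, 4, 5, 6, 7, 8, 9, 10, 11, 12}
|A + B| = 12 (out of 13 total residues).

A + B = {0, 2, 3, 4, 5, 6, 7, 8, 9, 10, 11, 12}


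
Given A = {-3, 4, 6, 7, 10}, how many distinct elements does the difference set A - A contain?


A - A = {a - a' : a, a' ∈ A}; |A| = 5.
Bounds: 2|A|-1 ≤ |A - A| ≤ |A|² - |A| + 1, i.e. 9 ≤ |A - A| ≤ 21.
Note: 0 ∈ A - A always (from a - a). The set is symmetric: if d ∈ A - A then -d ∈ A - A.
Enumerate nonzero differences d = a - a' with a > a' (then include -d):
Positive differences: {1, 2, 3, 4, 6, 7, 9, 10, 13}
Full difference set: {0} ∪ (positive diffs) ∪ (negative diffs).
|A - A| = 1 + 2·9 = 19 (matches direct enumeration: 19).

|A - A| = 19


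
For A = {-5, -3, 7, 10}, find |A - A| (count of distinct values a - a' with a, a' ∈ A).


A - A = {a - a' : a, a' ∈ A}; |A| = 4.
Bounds: 2|A|-1 ≤ |A - A| ≤ |A|² - |A| + 1, i.e. 7 ≤ |A - A| ≤ 13.
Note: 0 ∈ A - A always (from a - a). The set is symmetric: if d ∈ A - A then -d ∈ A - A.
Enumerate nonzero differences d = a - a' with a > a' (then include -d):
Positive differences: {2, 3, 10, 12, 13, 15}
Full difference set: {0} ∪ (positive diffs) ∪ (negative diffs).
|A - A| = 1 + 2·6 = 13 (matches direct enumeration: 13).

|A - A| = 13


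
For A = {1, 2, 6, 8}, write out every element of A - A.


A - A = {a - a' : a, a' ∈ A}.
Compute a - a' for each ordered pair (a, a'):
a = 1: 1-1=0, 1-2=-1, 1-6=-5, 1-8=-7
a = 2: 2-1=1, 2-2=0, 2-6=-4, 2-8=-6
a = 6: 6-1=5, 6-2=4, 6-6=0, 6-8=-2
a = 8: 8-1=7, 8-2=6, 8-6=2, 8-8=0
Collecting distinct values (and noting 0 appears from a-a):
A - A = {-7, -6, -5, -4, -2, -1, 0, 1, 2, 4, 5, 6, 7}
|A - A| = 13

A - A = {-7, -6, -5, -4, -2, -1, 0, 1, 2, 4, 5, 6, 7}


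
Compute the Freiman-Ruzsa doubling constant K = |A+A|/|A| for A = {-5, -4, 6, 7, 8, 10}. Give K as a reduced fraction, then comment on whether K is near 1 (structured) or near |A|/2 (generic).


|A| = 6.
Compute A + A by enumerating all 36 pairs.
A + A = {-10, -9, -8, 1, 2, 3, 4, 5, 6, 12, 13, 14, 15, 16, 17, 18, 20}, so |A + A| = 17.
K = |A + A| / |A| = 17/6 (already in lowest terms) ≈ 2.8333.
Reference: AP of size 6 gives K = 11/6 ≈ 1.8333; a fully generic set of size 6 gives K ≈ 3.5000.

|A| = 6, |A + A| = 17, K = 17/6.


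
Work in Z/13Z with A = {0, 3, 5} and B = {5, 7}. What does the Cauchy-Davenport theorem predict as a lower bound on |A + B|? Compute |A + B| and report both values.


Cauchy-Davenport: |A + B| ≥ min(p, |A| + |B| - 1) for A, B nonempty in Z/pZ.
|A| = 3, |B| = 2, p = 13.
CD lower bound = min(13, 3 + 2 - 1) = min(13, 4) = 4.
Compute A + B mod 13 directly:
a = 0: 0+5=5, 0+7=7
a = 3: 3+5=8, 3+7=10
a = 5: 5+5=10, 5+7=12
A + B = {5, 7, 8, 10, 12}, so |A + B| = 5.
Verify: 5 ≥ 4? Yes ✓.

CD lower bound = 4, actual |A + B| = 5.


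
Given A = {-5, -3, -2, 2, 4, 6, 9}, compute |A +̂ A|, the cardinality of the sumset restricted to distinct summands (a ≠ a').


Restricted sumset: A +̂ A = {a + a' : a ∈ A, a' ∈ A, a ≠ a'}.
Equivalently, take A + A and drop any sum 2a that is achievable ONLY as a + a for a ∈ A (i.e. sums representable only with equal summands).
Enumerate pairs (a, a') with a < a' (symmetric, so each unordered pair gives one sum; this covers all a ≠ a'):
  -5 + -3 = -8
  -5 + -2 = -7
  -5 + 2 = -3
  -5 + 4 = -1
  -5 + 6 = 1
  -5 + 9 = 4
  -3 + -2 = -5
  -3 + 2 = -1
  -3 + 4 = 1
  -3 + 6 = 3
  -3 + 9 = 6
  -2 + 2 = 0
  -2 + 4 = 2
  -2 + 6 = 4
  -2 + 9 = 7
  2 + 4 = 6
  2 + 6 = 8
  2 + 9 = 11
  4 + 6 = 10
  4 + 9 = 13
  6 + 9 = 15
Collected distinct sums: {-8, -7, -5, -3, -1, 0, 1, 2, 3, 4, 6, 7, 8, 10, 11, 13, 15}
|A +̂ A| = 17
(Reference bound: |A +̂ A| ≥ 2|A| - 3 for |A| ≥ 2, with |A| = 7 giving ≥ 11.)

|A +̂ A| = 17


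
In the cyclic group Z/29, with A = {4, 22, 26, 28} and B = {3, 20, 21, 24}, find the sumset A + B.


Work in Z/29Z: reduce every sum a + b modulo 29.
Enumerate all 16 pairs:
a = 4: 4+3=7, 4+20=24, 4+21=25, 4+24=28
a = 22: 22+3=25, 22+20=13, 22+21=14, 22+24=17
a = 26: 26+3=0, 26+20=17, 26+21=18, 26+24=21
a = 28: 28+3=2, 28+20=19, 28+21=20, 28+24=23
Distinct residues collected: {0, 2, 7, 13, 14, 17, 18, 19, 20, 21, 23, 24, 25, 28}
|A + B| = 14 (out of 29 total residues).

A + B = {0, 2, 7, 13, 14, 17, 18, 19, 20, 21, 23, 24, 25, 28}


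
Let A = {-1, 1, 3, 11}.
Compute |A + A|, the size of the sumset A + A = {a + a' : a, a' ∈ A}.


A + A = {a + a' : a, a' ∈ A}; |A| = 4.
General bounds: 2|A| - 1 ≤ |A + A| ≤ |A|(|A|+1)/2, i.e. 7 ≤ |A + A| ≤ 10.
Lower bound 2|A|-1 is attained iff A is an arithmetic progression.
Enumerate sums a + a' for a ≤ a' (symmetric, so this suffices):
a = -1: -1+-1=-2, -1+1=0, -1+3=2, -1+11=10
a = 1: 1+1=2, 1+3=4, 1+11=12
a = 3: 3+3=6, 3+11=14
a = 11: 11+11=22
Distinct sums: {-2, 0, 2, 4, 6, 10, 12, 14, 22}
|A + A| = 9

|A + A| = 9


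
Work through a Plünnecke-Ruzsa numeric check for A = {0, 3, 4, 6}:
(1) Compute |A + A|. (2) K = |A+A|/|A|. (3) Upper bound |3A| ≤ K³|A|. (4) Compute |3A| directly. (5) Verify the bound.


|A| = 4.
Step 1: Compute A + A by enumerating all 16 pairs.
A + A = {0, 3, 4, 6, 7, 8, 9, 10, 12}, so |A + A| = 9.
Step 2: Doubling constant K = |A + A|/|A| = 9/4 = 9/4 ≈ 2.2500.
Step 3: Plünnecke-Ruzsa gives |3A| ≤ K³·|A| = (2.2500)³ · 4 ≈ 45.5625.
Step 4: Compute 3A = A + A + A directly by enumerating all triples (a,b,c) ∈ A³; |3A| = 15.
Step 5: Check 15 ≤ 45.5625? Yes ✓.

K = 9/4, Plünnecke-Ruzsa bound K³|A| ≈ 45.5625, |3A| = 15, inequality holds.


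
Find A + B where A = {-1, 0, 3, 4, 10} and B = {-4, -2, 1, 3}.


A + B = {a + b : a ∈ A, b ∈ B}.
Enumerate all |A|·|B| = 5·4 = 20 pairs (a, b) and collect distinct sums.
a = -1: -1+-4=-5, -1+-2=-3, -1+1=0, -1+3=2
a = 0: 0+-4=-4, 0+-2=-2, 0+1=1, 0+3=3
a = 3: 3+-4=-1, 3+-2=1, 3+1=4, 3+3=6
a = 4: 4+-4=0, 4+-2=2, 4+1=5, 4+3=7
a = 10: 10+-4=6, 10+-2=8, 10+1=11, 10+3=13
Collecting distinct sums: A + B = {-5, -4, -3, -2, -1, 0, 1, 2, 3, 4, 5, 6, 7, 8, 11, 13}
|A + B| = 16

A + B = {-5, -4, -3, -2, -1, 0, 1, 2, 3, 4, 5, 6, 7, 8, 11, 13}


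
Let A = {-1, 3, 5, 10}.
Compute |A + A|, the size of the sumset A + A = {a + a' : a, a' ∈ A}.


A + A = {a + a' : a, a' ∈ A}; |A| = 4.
General bounds: 2|A| - 1 ≤ |A + A| ≤ |A|(|A|+1)/2, i.e. 7 ≤ |A + A| ≤ 10.
Lower bound 2|A|-1 is attained iff A is an arithmetic progression.
Enumerate sums a + a' for a ≤ a' (symmetric, so this suffices):
a = -1: -1+-1=-2, -1+3=2, -1+5=4, -1+10=9
a = 3: 3+3=6, 3+5=8, 3+10=13
a = 5: 5+5=10, 5+10=15
a = 10: 10+10=20
Distinct sums: {-2, 2, 4, 6, 8, 9, 10, 13, 15, 20}
|A + A| = 10

|A + A| = 10


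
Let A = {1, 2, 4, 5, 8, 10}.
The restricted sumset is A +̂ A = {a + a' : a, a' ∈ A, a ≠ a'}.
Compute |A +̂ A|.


Restricted sumset: A +̂ A = {a + a' : a ∈ A, a' ∈ A, a ≠ a'}.
Equivalently, take A + A and drop any sum 2a that is achievable ONLY as a + a for a ∈ A (i.e. sums representable only with equal summands).
Enumerate pairs (a, a') with a < a' (symmetric, so each unordered pair gives one sum; this covers all a ≠ a'):
  1 + 2 = 3
  1 + 4 = 5
  1 + 5 = 6
  1 + 8 = 9
  1 + 10 = 11
  2 + 4 = 6
  2 + 5 = 7
  2 + 8 = 10
  2 + 10 = 12
  4 + 5 = 9
  4 + 8 = 12
  4 + 10 = 14
  5 + 8 = 13
  5 + 10 = 15
  8 + 10 = 18
Collected distinct sums: {3, 5, 6, 7, 9, 10, 11, 12, 13, 14, 15, 18}
|A +̂ A| = 12
(Reference bound: |A +̂ A| ≥ 2|A| - 3 for |A| ≥ 2, with |A| = 6 giving ≥ 9.)

|A +̂ A| = 12


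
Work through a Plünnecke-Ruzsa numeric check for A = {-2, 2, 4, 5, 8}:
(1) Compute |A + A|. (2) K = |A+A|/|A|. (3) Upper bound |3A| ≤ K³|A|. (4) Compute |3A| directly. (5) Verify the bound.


|A| = 5.
Step 1: Compute A + A by enumerating all 25 pairs.
A + A = {-4, 0, 2, 3, 4, 6, 7, 8, 9, 10, 12, 13, 16}, so |A + A| = 13.
Step 2: Doubling constant K = |A + A|/|A| = 13/5 = 13/5 ≈ 2.6000.
Step 3: Plünnecke-Ruzsa gives |3A| ≤ K³·|A| = (2.6000)³ · 5 ≈ 87.8800.
Step 4: Compute 3A = A + A + A directly by enumerating all triples (a,b,c) ∈ A³; |3A| = 23.
Step 5: Check 23 ≤ 87.8800? Yes ✓.

K = 13/5, Plünnecke-Ruzsa bound K³|A| ≈ 87.8800, |3A| = 23, inequality holds.


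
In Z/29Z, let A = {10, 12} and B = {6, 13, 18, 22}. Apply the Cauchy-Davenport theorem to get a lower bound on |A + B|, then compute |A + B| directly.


Cauchy-Davenport: |A + B| ≥ min(p, |A| + |B| - 1) for A, B nonempty in Z/pZ.
|A| = 2, |B| = 4, p = 29.
CD lower bound = min(29, 2 + 4 - 1) = min(29, 5) = 5.
Compute A + B mod 29 directly:
a = 10: 10+6=16, 10+13=23, 10+18=28, 10+22=3
a = 12: 12+6=18, 12+13=25, 12+18=1, 12+22=5
A + B = {1, 3, 5, 16, 18, 23, 25, 28}, so |A + B| = 8.
Verify: 8 ≥ 5? Yes ✓.

CD lower bound = 5, actual |A + B| = 8.


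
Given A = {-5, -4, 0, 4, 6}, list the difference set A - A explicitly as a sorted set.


A - A = {a - a' : a, a' ∈ A}.
Compute a - a' for each ordered pair (a, a'):
a = -5: -5--5=0, -5--4=-1, -5-0=-5, -5-4=-9, -5-6=-11
a = -4: -4--5=1, -4--4=0, -4-0=-4, -4-4=-8, -4-6=-10
a = 0: 0--5=5, 0--4=4, 0-0=0, 0-4=-4, 0-6=-6
a = 4: 4--5=9, 4--4=8, 4-0=4, 4-4=0, 4-6=-2
a = 6: 6--5=11, 6--4=10, 6-0=6, 6-4=2, 6-6=0
Collecting distinct values (and noting 0 appears from a-a):
A - A = {-11, -10, -9, -8, -6, -5, -4, -2, -1, 0, 1, 2, 4, 5, 6, 8, 9, 10, 11}
|A - A| = 19

A - A = {-11, -10, -9, -8, -6, -5, -4, -2, -1, 0, 1, 2, 4, 5, 6, 8, 9, 10, 11}


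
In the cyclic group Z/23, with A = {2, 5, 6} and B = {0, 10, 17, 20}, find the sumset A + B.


Work in Z/23Z: reduce every sum a + b modulo 23.
Enumerate all 12 pairs:
a = 2: 2+0=2, 2+10=12, 2+17=19, 2+20=22
a = 5: 5+0=5, 5+10=15, 5+17=22, 5+20=2
a = 6: 6+0=6, 6+10=16, 6+17=0, 6+20=3
Distinct residues collected: {0, 2, 3, 5, 6, 12, 15, 16, 19, 22}
|A + B| = 10 (out of 23 total residues).

A + B = {0, 2, 3, 5, 6, 12, 15, 16, 19, 22}


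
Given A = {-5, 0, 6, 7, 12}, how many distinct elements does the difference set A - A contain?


A - A = {a - a' : a, a' ∈ A}; |A| = 5.
Bounds: 2|A|-1 ≤ |A - A| ≤ |A|² - |A| + 1, i.e. 9 ≤ |A - A| ≤ 21.
Note: 0 ∈ A - A always (from a - a). The set is symmetric: if d ∈ A - A then -d ∈ A - A.
Enumerate nonzero differences d = a - a' with a > a' (then include -d):
Positive differences: {1, 5, 6, 7, 11, 12, 17}
Full difference set: {0} ∪ (positive diffs) ∪ (negative diffs).
|A - A| = 1 + 2·7 = 15 (matches direct enumeration: 15).

|A - A| = 15


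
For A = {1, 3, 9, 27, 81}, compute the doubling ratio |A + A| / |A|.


|A| = 5.
Compute A + A by enumerating all 25 pairs.
A + A = {2, 4, 6, 10, 12, 18, 28, 30, 36, 54, 82, 84, 90, 108, 162}, so |A + A| = 15.
K = |A + A| / |A| = 15/5 = 3/1 ≈ 3.0000.
Reference: AP of size 5 gives K = 9/5 ≈ 1.8000; a fully generic set of size 5 gives K ≈ 3.0000.

|A| = 5, |A + A| = 15, K = 15/5 = 3/1.


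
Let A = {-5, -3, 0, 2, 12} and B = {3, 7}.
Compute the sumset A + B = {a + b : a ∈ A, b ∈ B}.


A + B = {a + b : a ∈ A, b ∈ B}.
Enumerate all |A|·|B| = 5·2 = 10 pairs (a, b) and collect distinct sums.
a = -5: -5+3=-2, -5+7=2
a = -3: -3+3=0, -3+7=4
a = 0: 0+3=3, 0+7=7
a = 2: 2+3=5, 2+7=9
a = 12: 12+3=15, 12+7=19
Collecting distinct sums: A + B = {-2, 0, 2, 3, 4, 5, 7, 9, 15, 19}
|A + B| = 10

A + B = {-2, 0, 2, 3, 4, 5, 7, 9, 15, 19}


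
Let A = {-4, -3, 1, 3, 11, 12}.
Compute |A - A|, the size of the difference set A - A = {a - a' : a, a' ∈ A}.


A - A = {a - a' : a, a' ∈ A}; |A| = 6.
Bounds: 2|A|-1 ≤ |A - A| ≤ |A|² - |A| + 1, i.e. 11 ≤ |A - A| ≤ 31.
Note: 0 ∈ A - A always (from a - a). The set is symmetric: if d ∈ A - A then -d ∈ A - A.
Enumerate nonzero differences d = a - a' with a > a' (then include -d):
Positive differences: {1, 2, 4, 5, 6, 7, 8, 9, 10, 11, 14, 15, 16}
Full difference set: {0} ∪ (positive diffs) ∪ (negative diffs).
|A - A| = 1 + 2·13 = 27 (matches direct enumeration: 27).

|A - A| = 27


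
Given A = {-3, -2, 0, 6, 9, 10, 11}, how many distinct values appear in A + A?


A + A = {a + a' : a, a' ∈ A}; |A| = 7.
General bounds: 2|A| - 1 ≤ |A + A| ≤ |A|(|A|+1)/2, i.e. 13 ≤ |A + A| ≤ 28.
Lower bound 2|A|-1 is attained iff A is an arithmetic progression.
Enumerate sums a + a' for a ≤ a' (symmetric, so this suffices):
a = -3: -3+-3=-6, -3+-2=-5, -3+0=-3, -3+6=3, -3+9=6, -3+10=7, -3+11=8
a = -2: -2+-2=-4, -2+0=-2, -2+6=4, -2+9=7, -2+10=8, -2+11=9
a = 0: 0+0=0, 0+6=6, 0+9=9, 0+10=10, 0+11=11
a = 6: 6+6=12, 6+9=15, 6+10=16, 6+11=17
a = 9: 9+9=18, 9+10=19, 9+11=20
a = 10: 10+10=20, 10+11=21
a = 11: 11+11=22
Distinct sums: {-6, -5, -4, -3, -2, 0, 3, 4, 6, 7, 8, 9, 10, 11, 12, 15, 16, 17, 18, 19, 20, 21, 22}
|A + A| = 23

|A + A| = 23


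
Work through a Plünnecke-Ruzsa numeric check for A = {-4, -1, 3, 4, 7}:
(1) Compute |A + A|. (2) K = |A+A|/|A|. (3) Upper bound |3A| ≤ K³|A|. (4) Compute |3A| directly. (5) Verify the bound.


|A| = 5.
Step 1: Compute A + A by enumerating all 25 pairs.
A + A = {-8, -5, -2, -1, 0, 2, 3, 6, 7, 8, 10, 11, 14}, so |A + A| = 13.
Step 2: Doubling constant K = |A + A|/|A| = 13/5 = 13/5 ≈ 2.6000.
Step 3: Plünnecke-Ruzsa gives |3A| ≤ K³·|A| = (2.6000)³ · 5 ≈ 87.8800.
Step 4: Compute 3A = A + A + A directly by enumerating all triples (a,b,c) ∈ A³; |3A| = 25.
Step 5: Check 25 ≤ 87.8800? Yes ✓.

K = 13/5, Plünnecke-Ruzsa bound K³|A| ≈ 87.8800, |3A| = 25, inequality holds.


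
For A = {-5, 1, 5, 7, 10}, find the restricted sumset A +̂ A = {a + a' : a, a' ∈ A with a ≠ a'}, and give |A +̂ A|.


Restricted sumset: A +̂ A = {a + a' : a ∈ A, a' ∈ A, a ≠ a'}.
Equivalently, take A + A and drop any sum 2a that is achievable ONLY as a + a for a ∈ A (i.e. sums representable only with equal summands).
Enumerate pairs (a, a') with a < a' (symmetric, so each unordered pair gives one sum; this covers all a ≠ a'):
  -5 + 1 = -4
  -5 + 5 = 0
  -5 + 7 = 2
  -5 + 10 = 5
  1 + 5 = 6
  1 + 7 = 8
  1 + 10 = 11
  5 + 7 = 12
  5 + 10 = 15
  7 + 10 = 17
Collected distinct sums: {-4, 0, 2, 5, 6, 8, 11, 12, 15, 17}
|A +̂ A| = 10
(Reference bound: |A +̂ A| ≥ 2|A| - 3 for |A| ≥ 2, with |A| = 5 giving ≥ 7.)

|A +̂ A| = 10


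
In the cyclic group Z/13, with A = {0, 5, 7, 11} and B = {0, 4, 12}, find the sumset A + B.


Work in Z/13Z: reduce every sum a + b modulo 13.
Enumerate all 12 pairs:
a = 0: 0+0=0, 0+4=4, 0+12=12
a = 5: 5+0=5, 5+4=9, 5+12=4
a = 7: 7+0=7, 7+4=11, 7+12=6
a = 11: 11+0=11, 11+4=2, 11+12=10
Distinct residues collected: {0, 2, 4, 5, 6, 7, 9, 10, 11, 12}
|A + B| = 10 (out of 13 total residues).

A + B = {0, 2, 4, 5, 6, 7, 9, 10, 11, 12}


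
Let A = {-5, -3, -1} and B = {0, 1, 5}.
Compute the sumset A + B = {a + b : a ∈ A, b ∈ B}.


A + B = {a + b : a ∈ A, b ∈ B}.
Enumerate all |A|·|B| = 3·3 = 9 pairs (a, b) and collect distinct sums.
a = -5: -5+0=-5, -5+1=-4, -5+5=0
a = -3: -3+0=-3, -3+1=-2, -3+5=2
a = -1: -1+0=-1, -1+1=0, -1+5=4
Collecting distinct sums: A + B = {-5, -4, -3, -2, -1, 0, 2, 4}
|A + B| = 8

A + B = {-5, -4, -3, -2, -1, 0, 2, 4}


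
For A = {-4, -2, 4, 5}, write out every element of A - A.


A - A = {a - a' : a, a' ∈ A}.
Compute a - a' for each ordered pair (a, a'):
a = -4: -4--4=0, -4--2=-2, -4-4=-8, -4-5=-9
a = -2: -2--4=2, -2--2=0, -2-4=-6, -2-5=-7
a = 4: 4--4=8, 4--2=6, 4-4=0, 4-5=-1
a = 5: 5--4=9, 5--2=7, 5-4=1, 5-5=0
Collecting distinct values (and noting 0 appears from a-a):
A - A = {-9, -8, -7, -6, -2, -1, 0, 1, 2, 6, 7, 8, 9}
|A - A| = 13

A - A = {-9, -8, -7, -6, -2, -1, 0, 1, 2, 6, 7, 8, 9}


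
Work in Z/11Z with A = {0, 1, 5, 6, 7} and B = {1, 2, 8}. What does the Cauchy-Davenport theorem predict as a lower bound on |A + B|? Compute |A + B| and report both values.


Cauchy-Davenport: |A + B| ≥ min(p, |A| + |B| - 1) for A, B nonempty in Z/pZ.
|A| = 5, |B| = 3, p = 11.
CD lower bound = min(11, 5 + 3 - 1) = min(11, 7) = 7.
Compute A + B mod 11 directly:
a = 0: 0+1=1, 0+2=2, 0+8=8
a = 1: 1+1=2, 1+2=3, 1+8=9
a = 5: 5+1=6, 5+2=7, 5+8=2
a = 6: 6+1=7, 6+2=8, 6+8=3
a = 7: 7+1=8, 7+2=9, 7+8=4
A + B = {1, 2, 3, 4, 6, 7, 8, 9}, so |A + B| = 8.
Verify: 8 ≥ 7? Yes ✓.

CD lower bound = 7, actual |A + B| = 8.


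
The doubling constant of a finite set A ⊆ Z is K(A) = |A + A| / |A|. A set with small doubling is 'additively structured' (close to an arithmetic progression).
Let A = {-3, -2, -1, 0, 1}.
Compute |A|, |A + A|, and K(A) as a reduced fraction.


|A| = 5.
Compute A + A by enumerating all 25 pairs.
A + A = {-6, -5, -4, -3, -2, -1, 0, 1, 2}, so |A + A| = 9.
K = |A + A| / |A| = 9/5 (already in lowest terms) ≈ 1.8000.
Reference: AP of size 5 gives K = 9/5 ≈ 1.8000; a fully generic set of size 5 gives K ≈ 3.0000.

|A| = 5, |A + A| = 9, K = 9/5.


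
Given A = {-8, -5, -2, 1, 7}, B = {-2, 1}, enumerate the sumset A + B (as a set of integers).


A + B = {a + b : a ∈ A, b ∈ B}.
Enumerate all |A|·|B| = 5·2 = 10 pairs (a, b) and collect distinct sums.
a = -8: -8+-2=-10, -8+1=-7
a = -5: -5+-2=-7, -5+1=-4
a = -2: -2+-2=-4, -2+1=-1
a = 1: 1+-2=-1, 1+1=2
a = 7: 7+-2=5, 7+1=8
Collecting distinct sums: A + B = {-10, -7, -4, -1, 2, 5, 8}
|A + B| = 7

A + B = {-10, -7, -4, -1, 2, 5, 8}
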